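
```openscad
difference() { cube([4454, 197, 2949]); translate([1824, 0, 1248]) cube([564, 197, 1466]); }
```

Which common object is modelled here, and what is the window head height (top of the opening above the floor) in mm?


A wall with a window opening. The window head height is 2714 mm.

A wall with a rectangular opening subtracted — a window. Sill at z = 1248, opening 1466 mm tall, so the head is at 1248 + 1466 = 2714 mm.


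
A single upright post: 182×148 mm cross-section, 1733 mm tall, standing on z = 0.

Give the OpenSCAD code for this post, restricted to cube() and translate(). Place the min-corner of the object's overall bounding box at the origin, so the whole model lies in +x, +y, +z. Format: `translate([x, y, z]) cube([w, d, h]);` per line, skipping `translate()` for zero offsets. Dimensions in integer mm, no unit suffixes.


cube([182, 148, 1733]);


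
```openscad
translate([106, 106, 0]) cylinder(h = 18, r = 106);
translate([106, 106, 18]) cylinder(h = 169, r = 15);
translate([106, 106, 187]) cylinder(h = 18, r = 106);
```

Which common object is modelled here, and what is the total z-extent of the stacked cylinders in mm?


A spool. The overall height is 205 mm.

Three coaxial cylinders, large–small–large — a spool. Two 18 mm flanges and a 169 mm core give 18 + 169 + 18 = 205 mm.


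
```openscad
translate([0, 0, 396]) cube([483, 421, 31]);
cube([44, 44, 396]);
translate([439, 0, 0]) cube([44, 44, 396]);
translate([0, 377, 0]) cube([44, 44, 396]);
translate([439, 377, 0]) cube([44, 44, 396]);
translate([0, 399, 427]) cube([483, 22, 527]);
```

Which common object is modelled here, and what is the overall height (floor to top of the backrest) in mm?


A chair. The overall height is 954 mm.

A slab on four corner posts with a tall panel at the back — a chair. The seat slab sits at z = 396 with thickness 31, and the 527 mm backrest starts at the seat top, so the overall height is 396 + 31 + 527 = 954 mm.


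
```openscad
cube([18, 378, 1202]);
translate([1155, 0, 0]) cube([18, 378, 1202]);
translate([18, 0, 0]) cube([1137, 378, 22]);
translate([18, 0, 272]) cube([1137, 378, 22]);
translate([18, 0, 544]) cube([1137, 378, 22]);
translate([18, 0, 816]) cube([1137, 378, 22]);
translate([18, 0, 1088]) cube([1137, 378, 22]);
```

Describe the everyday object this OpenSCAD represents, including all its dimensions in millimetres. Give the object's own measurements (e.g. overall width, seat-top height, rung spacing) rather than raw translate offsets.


An open bookshelf. Two side panels, each 18 mm thick, 378 mm deep and 1202 mm tall, stand 1173 mm apart (outside-to-outside). Between them sit 5 shelves, each 22 mm thick and 378 mm deep, spanning the full gap between the sides. The bottom shelf rests on the floor (its underside at z = 0) and the clear gap between one shelf's top and the next shelf's underside is 250 mm.


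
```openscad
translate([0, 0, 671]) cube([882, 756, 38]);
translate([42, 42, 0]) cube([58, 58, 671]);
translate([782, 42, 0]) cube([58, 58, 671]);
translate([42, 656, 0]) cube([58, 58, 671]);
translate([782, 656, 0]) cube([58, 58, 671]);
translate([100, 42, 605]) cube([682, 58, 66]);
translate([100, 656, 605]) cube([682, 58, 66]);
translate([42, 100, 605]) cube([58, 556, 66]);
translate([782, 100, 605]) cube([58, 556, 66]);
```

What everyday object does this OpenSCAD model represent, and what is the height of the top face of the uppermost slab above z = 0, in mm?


A table. The table height is 709 mm.

A 882×756×38 slab sits at z = 671 on four 58 mm square posts — a table. The top surface is at 671 + 38 = 709 mm.


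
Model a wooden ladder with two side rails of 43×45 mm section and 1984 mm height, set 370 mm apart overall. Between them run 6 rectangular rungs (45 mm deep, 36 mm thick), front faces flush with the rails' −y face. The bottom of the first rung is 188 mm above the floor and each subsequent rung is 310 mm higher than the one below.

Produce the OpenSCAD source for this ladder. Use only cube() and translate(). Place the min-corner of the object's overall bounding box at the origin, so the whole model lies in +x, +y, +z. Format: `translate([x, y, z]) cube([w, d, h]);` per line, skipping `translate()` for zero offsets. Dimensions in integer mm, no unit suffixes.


cube([43, 45, 1984]);
translate([327, 0, 0]) cube([43, 45, 1984]);
translate([43, 0, 188]) cube([284, 45, 36]);
translate([43, 0, 498]) cube([284, 45, 36]);
translate([43, 0, 808]) cube([284, 45, 36]);
translate([43, 0, 1118]) cube([284, 45, 36]);
translate([43, 0, 1428]) cube([284, 45, 36]);
translate([43, 0, 1738]) cube([284, 45, 36]);


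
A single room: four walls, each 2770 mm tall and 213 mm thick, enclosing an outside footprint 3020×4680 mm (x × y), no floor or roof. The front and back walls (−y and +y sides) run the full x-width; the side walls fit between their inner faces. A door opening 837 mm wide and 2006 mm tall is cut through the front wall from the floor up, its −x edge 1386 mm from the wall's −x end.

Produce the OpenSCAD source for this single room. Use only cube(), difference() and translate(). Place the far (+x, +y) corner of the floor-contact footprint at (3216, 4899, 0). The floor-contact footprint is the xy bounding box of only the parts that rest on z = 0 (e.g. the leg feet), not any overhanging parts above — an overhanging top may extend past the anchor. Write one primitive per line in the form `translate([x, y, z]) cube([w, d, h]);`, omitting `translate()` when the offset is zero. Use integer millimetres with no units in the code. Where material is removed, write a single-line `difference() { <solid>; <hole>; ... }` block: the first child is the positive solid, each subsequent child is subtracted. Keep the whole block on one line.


difference() { translate([196, 219, 0]) cube([3020, 213, 2770]); translate([1582, 219, 0]) cube([837, 213, 2006]); }
translate([196, 4686, 0]) cube([3020, 213, 2770]);
translate([196, 432, 0]) cube([213, 4254, 2770]);
translate([3003, 432, 0]) cube([213, 4254, 2770]);


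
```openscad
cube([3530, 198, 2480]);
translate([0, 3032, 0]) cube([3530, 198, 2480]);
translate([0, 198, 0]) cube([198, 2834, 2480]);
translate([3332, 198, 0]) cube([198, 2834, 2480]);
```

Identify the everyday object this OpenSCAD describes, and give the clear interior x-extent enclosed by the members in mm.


A house (or room) frame. The interior width is 3134 mm.

Four 2480 mm walls enclosing a rectangle with no floor or roof — a room or house frame. Outside width is 3530 mm and wall thickness is 198 mm, so the interior width is 3530 − 2 × 198 = 3134 mm.


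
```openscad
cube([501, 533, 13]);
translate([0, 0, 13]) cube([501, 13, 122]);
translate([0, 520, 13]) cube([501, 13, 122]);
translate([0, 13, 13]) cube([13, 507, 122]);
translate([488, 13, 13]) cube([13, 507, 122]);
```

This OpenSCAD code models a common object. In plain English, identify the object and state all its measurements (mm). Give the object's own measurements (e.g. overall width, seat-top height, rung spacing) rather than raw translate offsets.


An open-topped rectangular box: outside dimensions 501×533×135 mm, with a uniform wall and base thickness of 13 mm. The base is a full 501×533 slab on the floor; four walls sit on top of the base. The front and back walls (the −y and +y sides) span the full width; the two side walls fit between them.


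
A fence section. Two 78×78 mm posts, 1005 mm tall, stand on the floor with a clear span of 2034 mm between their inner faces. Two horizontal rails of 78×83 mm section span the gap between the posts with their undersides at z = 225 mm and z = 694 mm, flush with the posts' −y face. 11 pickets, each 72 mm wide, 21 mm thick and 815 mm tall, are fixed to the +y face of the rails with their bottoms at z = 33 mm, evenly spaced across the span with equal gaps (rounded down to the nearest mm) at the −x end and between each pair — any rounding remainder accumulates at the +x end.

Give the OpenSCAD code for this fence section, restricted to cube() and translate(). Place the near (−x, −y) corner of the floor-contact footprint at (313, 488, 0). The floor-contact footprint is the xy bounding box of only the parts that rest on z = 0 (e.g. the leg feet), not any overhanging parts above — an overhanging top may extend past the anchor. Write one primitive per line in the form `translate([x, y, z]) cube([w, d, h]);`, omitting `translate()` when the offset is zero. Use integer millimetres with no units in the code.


translate([313, 488, 0]) cube([78, 78, 1005]);
translate([2425, 488, 0]) cube([78, 78, 1005]);
translate([391, 488, 225]) cube([2034, 78, 83]);
translate([391, 488, 694]) cube([2034, 78, 83]);
translate([494, 566, 33]) cube([72, 21, 815]);
translate([669, 566, 33]) cube([72, 21, 815]);
translate([844, 566, 33]) cube([72, 21, 815]);
translate([1019, 566, 33]) cube([72, 21, 815]);
translate([1194, 566, 33]) cube([72, 21, 815]);
translate([1369, 566, 33]) cube([72, 21, 815]);
translate([1544, 566, 33]) cube([72, 21, 815]);
translate([1719, 566, 33]) cube([72, 21, 815]);
translate([1894, 566, 33]) cube([72, 21, 815]);
translate([2069, 566, 33]) cube([72, 21, 815]);
translate([2244, 566, 33]) cube([72, 21, 815]);


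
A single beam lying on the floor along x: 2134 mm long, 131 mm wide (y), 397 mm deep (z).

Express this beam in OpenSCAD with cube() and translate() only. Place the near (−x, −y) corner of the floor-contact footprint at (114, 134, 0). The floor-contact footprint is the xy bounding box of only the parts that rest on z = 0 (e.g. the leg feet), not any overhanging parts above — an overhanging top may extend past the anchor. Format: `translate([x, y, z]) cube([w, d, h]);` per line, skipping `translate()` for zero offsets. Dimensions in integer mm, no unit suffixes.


translate([114, 134, 0]) cube([2134, 131, 397]);


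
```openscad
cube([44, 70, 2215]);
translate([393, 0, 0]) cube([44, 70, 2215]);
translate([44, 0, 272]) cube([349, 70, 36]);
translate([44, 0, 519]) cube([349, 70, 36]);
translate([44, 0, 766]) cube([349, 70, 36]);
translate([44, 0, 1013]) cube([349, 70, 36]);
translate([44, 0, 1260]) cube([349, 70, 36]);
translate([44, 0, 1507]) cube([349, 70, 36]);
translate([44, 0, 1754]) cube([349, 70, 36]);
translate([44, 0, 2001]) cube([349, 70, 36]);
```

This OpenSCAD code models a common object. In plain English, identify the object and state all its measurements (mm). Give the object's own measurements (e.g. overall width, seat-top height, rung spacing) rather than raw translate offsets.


A straight ladder. Two 44×70 mm vertical rails, 2215 mm tall, stand 437 mm apart (outside-to-outside) with their front faces coplanar on the −y side. 8 rungs, each 70 mm deep and 36 mm tall, span between the inner faces of the rails, front faces flush with the rails. The lowest rung's underside is at z = 272 mm and rungs are spaced 247 mm apart (underside to underside).


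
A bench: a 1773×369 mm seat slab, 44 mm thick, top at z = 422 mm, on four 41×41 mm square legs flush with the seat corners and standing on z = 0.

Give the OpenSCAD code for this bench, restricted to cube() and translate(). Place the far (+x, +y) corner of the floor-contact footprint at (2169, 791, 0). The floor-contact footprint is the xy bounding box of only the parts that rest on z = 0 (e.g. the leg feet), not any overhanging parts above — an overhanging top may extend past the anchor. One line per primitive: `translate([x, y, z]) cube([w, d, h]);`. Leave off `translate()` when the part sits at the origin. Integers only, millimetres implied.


translate([396, 422, 378]) cube([1773, 369, 44]);
translate([396, 422, 0]) cube([41, 41, 378]);
translate([396, 750, 0]) cube([41, 41, 378]);
translate([2128, 422, 0]) cube([41, 41, 378]);
translate([2128, 750, 0]) cube([41, 41, 378]);


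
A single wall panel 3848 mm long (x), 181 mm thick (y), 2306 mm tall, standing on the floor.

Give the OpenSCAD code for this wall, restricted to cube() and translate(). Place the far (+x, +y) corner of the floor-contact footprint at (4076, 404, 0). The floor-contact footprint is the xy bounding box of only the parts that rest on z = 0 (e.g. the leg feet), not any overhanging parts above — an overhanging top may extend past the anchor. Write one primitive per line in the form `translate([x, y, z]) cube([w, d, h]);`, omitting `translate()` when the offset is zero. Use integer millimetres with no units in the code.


translate([228, 223, 0]) cube([3848, 181, 2306]);


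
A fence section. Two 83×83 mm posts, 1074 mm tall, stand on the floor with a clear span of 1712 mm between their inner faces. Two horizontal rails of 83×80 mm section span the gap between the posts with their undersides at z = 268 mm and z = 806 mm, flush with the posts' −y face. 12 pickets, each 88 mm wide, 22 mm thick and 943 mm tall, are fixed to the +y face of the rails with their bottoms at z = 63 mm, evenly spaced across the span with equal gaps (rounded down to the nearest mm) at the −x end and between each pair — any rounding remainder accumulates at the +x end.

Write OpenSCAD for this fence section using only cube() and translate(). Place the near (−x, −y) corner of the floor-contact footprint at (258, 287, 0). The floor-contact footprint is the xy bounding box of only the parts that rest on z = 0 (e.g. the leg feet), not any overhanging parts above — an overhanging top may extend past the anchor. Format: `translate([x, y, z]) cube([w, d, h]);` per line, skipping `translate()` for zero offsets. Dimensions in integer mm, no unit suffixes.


translate([258, 287, 0]) cube([83, 83, 1074]);
translate([2053, 287, 0]) cube([83, 83, 1074]);
translate([341, 287, 268]) cube([1712, 83, 80]);
translate([341, 287, 806]) cube([1712, 83, 80]);
translate([391, 370, 63]) cube([88, 22, 943]);
translate([529, 370, 63]) cube([88, 22, 943]);
translate([667, 370, 63]) cube([88, 22, 943]);
translate([805, 370, 63]) cube([88, 22, 943]);
translate([943, 370, 63]) cube([88, 22, 943]);
translate([1081, 370, 63]) cube([88, 22, 943]);
translate([1219, 370, 63]) cube([88, 22, 943]);
translate([1357, 370, 63]) cube([88, 22, 943]);
translate([1495, 370, 63]) cube([88, 22, 943]);
translate([1633, 370, 63]) cube([88, 22, 943]);
translate([1771, 370, 63]) cube([88, 22, 943]);
translate([1909, 370, 63]) cube([88, 22, 943]);


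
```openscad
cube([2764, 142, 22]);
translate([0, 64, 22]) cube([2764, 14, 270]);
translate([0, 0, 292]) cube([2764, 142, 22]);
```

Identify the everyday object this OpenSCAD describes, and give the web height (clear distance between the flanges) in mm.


An I-beam. The web height is 270 mm.

Two wide flanges with a thin centred web — an I-beam. Overall 314 mm minus two 22 mm flanges gives a web of 314 − 2·22 = 270 mm.


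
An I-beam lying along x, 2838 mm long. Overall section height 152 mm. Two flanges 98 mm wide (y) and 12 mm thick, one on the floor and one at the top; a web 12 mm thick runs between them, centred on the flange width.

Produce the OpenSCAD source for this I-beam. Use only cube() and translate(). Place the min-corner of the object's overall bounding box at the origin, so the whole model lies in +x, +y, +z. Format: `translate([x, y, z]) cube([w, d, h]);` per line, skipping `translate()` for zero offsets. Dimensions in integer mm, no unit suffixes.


cube([2838, 98, 12]);
translate([0, 43, 12]) cube([2838, 12, 128]);
translate([0, 0, 140]) cube([2838, 98, 12]);


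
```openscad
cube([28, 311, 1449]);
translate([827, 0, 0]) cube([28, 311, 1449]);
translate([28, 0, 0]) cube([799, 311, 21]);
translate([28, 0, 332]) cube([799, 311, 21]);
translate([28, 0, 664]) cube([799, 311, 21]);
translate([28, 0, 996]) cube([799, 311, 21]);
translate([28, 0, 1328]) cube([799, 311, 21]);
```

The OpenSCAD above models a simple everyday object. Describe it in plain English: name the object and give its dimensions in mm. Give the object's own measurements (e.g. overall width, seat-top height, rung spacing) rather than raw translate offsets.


An open bookshelf. Two side panels, each 28 mm thick, 311 mm deep and 1449 mm tall, stand 855 mm apart (outside-to-outside). Between them sit 5 shelves, each 21 mm thick and 311 mm deep, spanning the full gap between the sides. The bottom shelf rests on the floor (its underside at z = 0) and the clear gap between one shelf's top and the next shelf's underside is 311 mm.


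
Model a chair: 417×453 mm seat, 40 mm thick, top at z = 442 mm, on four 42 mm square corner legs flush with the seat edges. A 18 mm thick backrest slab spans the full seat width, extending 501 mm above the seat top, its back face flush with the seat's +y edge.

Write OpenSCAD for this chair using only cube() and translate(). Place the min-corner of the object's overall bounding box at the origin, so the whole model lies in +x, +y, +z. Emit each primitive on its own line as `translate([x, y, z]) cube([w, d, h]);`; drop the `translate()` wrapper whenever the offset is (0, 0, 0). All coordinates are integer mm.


translate([0, 0, 402]) cube([417, 453, 40]);
cube([42, 42, 402]);
translate([375, 0, 0]) cube([42, 42, 402]);
translate([0, 411, 0]) cube([42, 42, 402]);
translate([375, 411, 0]) cube([42, 42, 402]);
translate([0, 435, 442]) cube([417, 18, 501]);


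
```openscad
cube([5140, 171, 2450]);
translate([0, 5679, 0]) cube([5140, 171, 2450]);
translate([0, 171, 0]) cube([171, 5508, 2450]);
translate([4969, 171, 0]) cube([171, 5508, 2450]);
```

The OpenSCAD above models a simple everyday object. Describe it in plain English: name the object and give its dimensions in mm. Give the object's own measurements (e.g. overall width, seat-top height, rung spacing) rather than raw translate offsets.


The wall frame of a small rectangular building: four walls, each 2450 mm tall and 171 mm thick, enclosing a footprint 5140 mm (x) by 5850 mm (y) outside-to-outside, with no floor or roof. The front and back walls (the −y and +y sides) span the full width; the two side walls fit between them.


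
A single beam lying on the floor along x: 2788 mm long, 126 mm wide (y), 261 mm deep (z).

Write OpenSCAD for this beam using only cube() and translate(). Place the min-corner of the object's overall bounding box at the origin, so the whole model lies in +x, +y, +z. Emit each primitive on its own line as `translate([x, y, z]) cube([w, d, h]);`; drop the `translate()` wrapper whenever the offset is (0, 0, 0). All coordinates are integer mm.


cube([2788, 126, 261]);


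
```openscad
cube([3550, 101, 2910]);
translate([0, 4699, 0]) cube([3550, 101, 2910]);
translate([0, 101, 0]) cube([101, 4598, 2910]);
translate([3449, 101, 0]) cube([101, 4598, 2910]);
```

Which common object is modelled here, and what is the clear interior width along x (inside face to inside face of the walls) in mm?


A house (or room) frame. The interior width is 3348 mm.

Four 2910 mm walls enclosing a rectangle with no floor or roof — a room or house frame. Outside width is 3550 mm and wall thickness is 101 mm, so the interior width is 3550 − 2 × 101 = 3348 mm.


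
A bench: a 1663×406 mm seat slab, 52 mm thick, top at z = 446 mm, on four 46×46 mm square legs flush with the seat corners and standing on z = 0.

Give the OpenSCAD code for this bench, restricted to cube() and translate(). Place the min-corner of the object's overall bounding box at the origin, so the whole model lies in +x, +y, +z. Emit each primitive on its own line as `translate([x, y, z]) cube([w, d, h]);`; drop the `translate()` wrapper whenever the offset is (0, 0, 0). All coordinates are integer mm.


translate([0, 0, 394]) cube([1663, 406, 52]);
cube([46, 46, 394]);
translate([0, 360, 0]) cube([46, 46, 394]);
translate([1617, 0, 0]) cube([46, 46, 394]);
translate([1617, 360, 0]) cube([46, 46, 394]);


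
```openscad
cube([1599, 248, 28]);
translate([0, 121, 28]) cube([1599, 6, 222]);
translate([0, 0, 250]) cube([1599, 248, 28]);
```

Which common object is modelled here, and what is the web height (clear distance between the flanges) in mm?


An I-beam. The web height is 222 mm.

Two wide flanges with a thin centred web — an I-beam. Overall 278 mm minus two 28 mm flanges gives a web of 278 − 2·28 = 222 mm.


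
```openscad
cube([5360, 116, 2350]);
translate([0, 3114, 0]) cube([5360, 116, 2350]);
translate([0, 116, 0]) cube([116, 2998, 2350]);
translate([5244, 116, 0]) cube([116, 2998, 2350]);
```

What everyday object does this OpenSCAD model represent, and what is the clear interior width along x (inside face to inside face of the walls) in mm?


A house (or room) frame. The interior width is 5128 mm.

Four 2350 mm walls enclosing a rectangle with no floor or roof — a room or house frame. Outside width is 5360 mm and wall thickness is 116 mm, so the interior width is 5360 − 2 × 116 = 5128 mm.


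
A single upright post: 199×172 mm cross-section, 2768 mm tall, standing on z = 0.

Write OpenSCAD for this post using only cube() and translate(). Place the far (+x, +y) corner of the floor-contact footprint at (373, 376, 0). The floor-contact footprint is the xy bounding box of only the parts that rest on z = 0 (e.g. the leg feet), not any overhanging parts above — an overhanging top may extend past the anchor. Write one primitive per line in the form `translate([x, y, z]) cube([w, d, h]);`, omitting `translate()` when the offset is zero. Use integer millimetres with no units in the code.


translate([174, 204, 0]) cube([199, 172, 2768]);


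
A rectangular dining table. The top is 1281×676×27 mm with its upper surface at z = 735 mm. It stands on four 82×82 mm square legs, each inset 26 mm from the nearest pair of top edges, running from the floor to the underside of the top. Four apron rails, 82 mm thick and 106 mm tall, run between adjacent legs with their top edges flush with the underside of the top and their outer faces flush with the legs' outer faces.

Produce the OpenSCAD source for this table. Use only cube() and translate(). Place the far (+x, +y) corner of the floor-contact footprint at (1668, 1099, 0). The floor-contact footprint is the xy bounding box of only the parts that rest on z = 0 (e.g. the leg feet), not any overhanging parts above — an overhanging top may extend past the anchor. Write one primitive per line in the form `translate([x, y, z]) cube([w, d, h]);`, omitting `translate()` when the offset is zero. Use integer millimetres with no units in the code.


translate([413, 449, 708]) cube([1281, 676, 27]);
translate([439, 475, 0]) cube([82, 82, 708]);
translate([1586, 475, 0]) cube([82, 82, 708]);
translate([439, 1017, 0]) cube([82, 82, 708]);
translate([1586, 1017, 0]) cube([82, 82, 708]);
translate([521, 475, 602]) cube([1065, 82, 106]);
translate([521, 1017, 602]) cube([1065, 82, 106]);
translate([439, 557, 602]) cube([82, 460, 106]);
translate([1586, 557, 602]) cube([82, 460, 106]);


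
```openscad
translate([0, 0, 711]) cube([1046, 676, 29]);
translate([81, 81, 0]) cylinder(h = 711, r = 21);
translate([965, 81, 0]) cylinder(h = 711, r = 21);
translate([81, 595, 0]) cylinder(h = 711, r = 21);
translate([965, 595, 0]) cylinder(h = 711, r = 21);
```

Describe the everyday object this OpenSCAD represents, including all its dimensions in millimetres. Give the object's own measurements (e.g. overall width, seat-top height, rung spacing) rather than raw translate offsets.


A table: top 1046 mm (x) × 676 mm (y), 29 mm thick, upper face at z = 740 mm, on four round legs of 42 mm diameter, each leg's bounding box inset 60 mm from the nearest pair of top edges from z = 0 to the bottom of the top.


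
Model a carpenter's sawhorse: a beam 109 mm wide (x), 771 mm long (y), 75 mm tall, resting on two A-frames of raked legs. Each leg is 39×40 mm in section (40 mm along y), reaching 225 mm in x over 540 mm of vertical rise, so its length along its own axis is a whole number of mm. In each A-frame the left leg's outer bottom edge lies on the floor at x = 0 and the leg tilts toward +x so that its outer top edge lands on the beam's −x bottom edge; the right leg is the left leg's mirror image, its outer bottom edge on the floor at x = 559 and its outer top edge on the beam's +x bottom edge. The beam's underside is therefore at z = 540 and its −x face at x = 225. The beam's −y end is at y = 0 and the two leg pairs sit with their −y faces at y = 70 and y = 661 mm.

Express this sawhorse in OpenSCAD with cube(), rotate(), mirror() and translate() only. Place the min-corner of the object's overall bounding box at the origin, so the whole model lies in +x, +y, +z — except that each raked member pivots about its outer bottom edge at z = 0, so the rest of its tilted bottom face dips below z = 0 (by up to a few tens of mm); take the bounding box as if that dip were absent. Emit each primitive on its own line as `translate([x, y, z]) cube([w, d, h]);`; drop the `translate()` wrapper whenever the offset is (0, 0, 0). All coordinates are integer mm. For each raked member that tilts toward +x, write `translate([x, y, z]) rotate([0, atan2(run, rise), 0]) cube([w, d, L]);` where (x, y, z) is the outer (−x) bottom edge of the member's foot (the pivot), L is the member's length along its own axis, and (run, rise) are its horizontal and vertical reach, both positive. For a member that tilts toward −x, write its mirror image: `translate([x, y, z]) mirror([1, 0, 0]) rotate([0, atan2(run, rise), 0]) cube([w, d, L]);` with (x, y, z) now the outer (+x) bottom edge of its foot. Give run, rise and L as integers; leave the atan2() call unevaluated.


translate([225, 0, 540]) cube([109, 771, 75]);
translate([0, 70, 0]) rotate([0, atan2(225, 540), 0]) cube([39, 40, 585]);
translate([559, 70, 0]) mirror([1, 0, 0]) rotate([0, atan2(225, 540), 0]) cube([39, 40, 585]);
translate([0, 661, 0]) rotate([0, atan2(225, 540), 0]) cube([39, 40, 585]);
translate([559, 661, 0]) mirror([1, 0, 0]) rotate([0, atan2(225, 540), 0]) cube([39, 40, 585]);


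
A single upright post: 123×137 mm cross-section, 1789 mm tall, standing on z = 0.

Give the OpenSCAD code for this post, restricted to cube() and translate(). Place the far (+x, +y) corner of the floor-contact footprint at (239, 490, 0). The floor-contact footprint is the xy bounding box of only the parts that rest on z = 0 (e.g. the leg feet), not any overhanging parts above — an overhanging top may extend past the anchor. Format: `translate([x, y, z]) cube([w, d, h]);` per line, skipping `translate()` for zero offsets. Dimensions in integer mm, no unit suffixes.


translate([116, 353, 0]) cube([123, 137, 1789]);


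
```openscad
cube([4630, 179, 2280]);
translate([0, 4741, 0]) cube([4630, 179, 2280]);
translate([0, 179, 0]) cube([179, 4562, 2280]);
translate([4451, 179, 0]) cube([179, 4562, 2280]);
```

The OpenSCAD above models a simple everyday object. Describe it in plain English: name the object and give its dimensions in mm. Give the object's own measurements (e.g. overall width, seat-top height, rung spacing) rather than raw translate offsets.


The wall frame of a small rectangular building: four walls, each 2280 mm tall and 179 mm thick, enclosing a footprint 4630 mm (x) by 4920 mm (y) outside-to-outside, with no floor or roof. The front and back walls (the −y and +y sides) span the full width; the two side walls fit between them.


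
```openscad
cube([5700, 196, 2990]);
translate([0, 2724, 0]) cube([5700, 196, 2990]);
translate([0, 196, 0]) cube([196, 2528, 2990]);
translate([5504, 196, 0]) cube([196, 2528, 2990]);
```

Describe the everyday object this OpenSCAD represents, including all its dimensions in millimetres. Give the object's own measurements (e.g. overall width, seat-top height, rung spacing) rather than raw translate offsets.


The wall frame of a small rectangular building: four walls, each 2990 mm tall and 196 mm thick, enclosing a footprint 5700 mm (x) by 2920 mm (y) outside-to-outside, with no floor or roof. The front and back walls (the −y and +y sides) span the full width; the two side walls fit between them.


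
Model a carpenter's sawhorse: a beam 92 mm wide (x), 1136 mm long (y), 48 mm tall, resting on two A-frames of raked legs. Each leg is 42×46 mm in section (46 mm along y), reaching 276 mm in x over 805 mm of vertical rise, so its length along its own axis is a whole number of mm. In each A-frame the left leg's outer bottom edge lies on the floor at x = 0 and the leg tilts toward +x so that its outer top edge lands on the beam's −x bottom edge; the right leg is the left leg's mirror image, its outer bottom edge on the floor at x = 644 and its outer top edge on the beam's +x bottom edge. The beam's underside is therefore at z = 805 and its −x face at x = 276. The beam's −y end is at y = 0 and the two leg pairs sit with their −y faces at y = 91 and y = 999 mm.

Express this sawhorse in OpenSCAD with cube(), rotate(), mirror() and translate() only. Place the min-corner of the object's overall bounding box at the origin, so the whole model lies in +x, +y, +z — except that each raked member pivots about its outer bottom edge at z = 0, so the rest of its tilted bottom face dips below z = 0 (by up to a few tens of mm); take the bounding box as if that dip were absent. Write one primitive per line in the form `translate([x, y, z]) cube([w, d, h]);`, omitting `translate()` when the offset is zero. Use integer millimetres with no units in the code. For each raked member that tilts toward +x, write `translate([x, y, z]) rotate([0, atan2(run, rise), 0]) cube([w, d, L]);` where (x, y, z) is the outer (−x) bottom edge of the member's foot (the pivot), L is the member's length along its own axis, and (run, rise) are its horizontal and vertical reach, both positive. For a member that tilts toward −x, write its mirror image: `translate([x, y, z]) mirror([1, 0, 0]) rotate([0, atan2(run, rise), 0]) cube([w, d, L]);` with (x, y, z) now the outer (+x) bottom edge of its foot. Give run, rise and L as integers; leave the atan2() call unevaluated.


translate([276, 0, 805]) cube([92, 1136, 48]);
translate([0, 91, 0]) rotate([0, atan2(276, 805), 0]) cube([42, 46, 851]);
translate([644, 91, 0]) mirror([1, 0, 0]) rotate([0, atan2(276, 805), 0]) cube([42, 46, 851]);
translate([0, 999, 0]) rotate([0, atan2(276, 805), 0]) cube([42, 46, 851]);
translate([644, 999, 0]) mirror([1, 0, 0]) rotate([0, atan2(276, 805), 0]) cube([42, 46, 851]);


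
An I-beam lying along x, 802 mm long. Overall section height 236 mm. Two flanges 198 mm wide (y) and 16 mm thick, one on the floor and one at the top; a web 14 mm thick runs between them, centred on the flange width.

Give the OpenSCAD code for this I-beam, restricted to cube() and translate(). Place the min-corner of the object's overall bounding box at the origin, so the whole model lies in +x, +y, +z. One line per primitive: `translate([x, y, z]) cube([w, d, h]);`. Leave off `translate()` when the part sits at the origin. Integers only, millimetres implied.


cube([802, 198, 16]);
translate([0, 92, 16]) cube([802, 14, 204]);
translate([0, 0, 220]) cube([802, 198, 16]);


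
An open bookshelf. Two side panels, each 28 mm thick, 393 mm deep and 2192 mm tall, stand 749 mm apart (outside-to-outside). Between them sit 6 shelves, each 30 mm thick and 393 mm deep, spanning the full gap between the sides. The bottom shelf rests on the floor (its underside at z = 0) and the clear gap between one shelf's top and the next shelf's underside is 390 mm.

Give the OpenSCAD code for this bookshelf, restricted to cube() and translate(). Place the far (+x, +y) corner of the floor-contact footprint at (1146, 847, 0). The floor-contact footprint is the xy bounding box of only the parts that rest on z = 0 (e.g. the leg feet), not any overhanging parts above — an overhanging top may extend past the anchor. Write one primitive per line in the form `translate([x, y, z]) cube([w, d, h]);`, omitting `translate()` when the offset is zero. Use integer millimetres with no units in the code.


translate([397, 454, 0]) cube([28, 393, 2192]);
translate([1118, 454, 0]) cube([28, 393, 2192]);
translate([425, 454, 0]) cube([693, 393, 30]);
translate([425, 454, 420]) cube([693, 393, 30]);
translate([425, 454, 840]) cube([693, 393, 30]);
translate([425, 454, 1260]) cube([693, 393, 30]);
translate([425, 454, 1680]) cube([693, 393, 30]);
translate([425, 454, 2100]) cube([693, 393, 30]);


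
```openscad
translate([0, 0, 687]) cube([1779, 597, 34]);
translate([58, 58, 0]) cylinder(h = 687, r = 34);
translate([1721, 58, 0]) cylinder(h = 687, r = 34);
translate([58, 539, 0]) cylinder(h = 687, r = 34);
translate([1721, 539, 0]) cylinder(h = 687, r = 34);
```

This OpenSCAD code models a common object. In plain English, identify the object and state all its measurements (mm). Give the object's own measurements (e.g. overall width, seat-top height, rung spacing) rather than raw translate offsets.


A table: top 1779 mm (x) × 597 mm (y), 34 mm thick, upper face at z = 721 mm, on four round legs of 68 mm diameter, each leg's bounding box inset 24 mm from the nearest pair of top edges from z = 0 to the bottom of the top.


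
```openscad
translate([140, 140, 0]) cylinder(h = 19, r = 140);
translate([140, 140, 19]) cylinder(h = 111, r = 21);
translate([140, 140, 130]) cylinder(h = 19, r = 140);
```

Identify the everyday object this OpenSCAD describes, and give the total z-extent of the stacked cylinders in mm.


A spool. The overall height is 149 mm.

Three coaxial cylinders, large–small–large — a spool. Two 19 mm flanges and a 111 mm core give 19 + 111 + 19 = 149 mm.


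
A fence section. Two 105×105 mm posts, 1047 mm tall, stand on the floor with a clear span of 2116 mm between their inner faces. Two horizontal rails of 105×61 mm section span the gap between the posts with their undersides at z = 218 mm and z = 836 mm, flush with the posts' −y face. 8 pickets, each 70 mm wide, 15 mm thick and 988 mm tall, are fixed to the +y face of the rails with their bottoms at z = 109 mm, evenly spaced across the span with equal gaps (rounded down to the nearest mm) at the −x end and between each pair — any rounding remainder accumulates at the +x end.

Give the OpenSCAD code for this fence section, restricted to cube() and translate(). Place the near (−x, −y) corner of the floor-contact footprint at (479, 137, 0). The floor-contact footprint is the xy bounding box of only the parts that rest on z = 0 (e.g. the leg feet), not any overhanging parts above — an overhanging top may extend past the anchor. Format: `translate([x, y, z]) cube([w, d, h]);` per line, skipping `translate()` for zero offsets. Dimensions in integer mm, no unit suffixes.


translate([479, 137, 0]) cube([105, 105, 1047]);
translate([2700, 137, 0]) cube([105, 105, 1047]);
translate([584, 137, 218]) cube([2116, 105, 61]);
translate([584, 137, 836]) cube([2116, 105, 61]);
translate([756, 242, 109]) cube([70, 15, 988]);
translate([998, 242, 109]) cube([70, 15, 988]);
translate([1240, 242, 109]) cube([70, 15, 988]);
translate([1482, 242, 109]) cube([70, 15, 988]);
translate([1724, 242, 109]) cube([70, 15, 988]);
translate([1966, 242, 109]) cube([70, 15, 988]);
translate([2208, 242, 109]) cube([70, 15, 988]);
translate([2450, 242, 109]) cube([70, 15, 988]);


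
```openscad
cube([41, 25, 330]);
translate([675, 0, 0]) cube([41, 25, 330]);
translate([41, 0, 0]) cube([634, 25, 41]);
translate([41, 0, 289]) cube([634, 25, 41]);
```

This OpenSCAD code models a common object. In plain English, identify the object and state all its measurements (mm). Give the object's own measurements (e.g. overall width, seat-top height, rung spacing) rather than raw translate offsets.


A rectangular picture frame lying in the x–z plane (depth along y). The opening is 634 mm wide (x) by 248 mm tall (z), surrounded by a border 41 mm wide on all four sides. The frame is 25 mm deep and is made of two full-height vertical stiles with two horizontal rails fitted between them.


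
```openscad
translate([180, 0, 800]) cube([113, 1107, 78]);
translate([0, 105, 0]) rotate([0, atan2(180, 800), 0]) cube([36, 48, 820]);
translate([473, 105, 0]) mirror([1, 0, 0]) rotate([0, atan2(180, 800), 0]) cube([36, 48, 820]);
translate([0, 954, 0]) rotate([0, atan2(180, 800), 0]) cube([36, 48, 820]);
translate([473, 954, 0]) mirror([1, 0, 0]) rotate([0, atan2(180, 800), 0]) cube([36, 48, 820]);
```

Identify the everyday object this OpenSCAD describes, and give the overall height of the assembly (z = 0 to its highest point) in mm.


A sawhorse. The overall height is 878 mm.

A beam across two mirrored pairs of raked legs — a sawhorse. The beam's underside is at z = 800 (matching the legs' vertical rise in atan2(180, 800)) and the beam is 78 mm tall, so its top is at 800 + 78 = 878 mm. The raked legs top out at the beam's underside, so that is the highest point.


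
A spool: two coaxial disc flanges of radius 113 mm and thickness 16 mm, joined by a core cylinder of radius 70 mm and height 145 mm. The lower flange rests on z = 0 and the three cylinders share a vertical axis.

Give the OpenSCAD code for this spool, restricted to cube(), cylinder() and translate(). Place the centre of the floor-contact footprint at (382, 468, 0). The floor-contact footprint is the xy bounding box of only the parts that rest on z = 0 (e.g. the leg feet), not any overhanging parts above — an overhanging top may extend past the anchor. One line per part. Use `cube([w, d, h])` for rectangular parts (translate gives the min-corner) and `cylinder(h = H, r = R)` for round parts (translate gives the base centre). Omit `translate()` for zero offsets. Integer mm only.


translate([382, 468, 0]) cylinder(h = 16, r = 113);
translate([382, 468, 16]) cylinder(h = 145, r = 70);
translate([382, 468, 161]) cylinder(h = 16, r = 113);


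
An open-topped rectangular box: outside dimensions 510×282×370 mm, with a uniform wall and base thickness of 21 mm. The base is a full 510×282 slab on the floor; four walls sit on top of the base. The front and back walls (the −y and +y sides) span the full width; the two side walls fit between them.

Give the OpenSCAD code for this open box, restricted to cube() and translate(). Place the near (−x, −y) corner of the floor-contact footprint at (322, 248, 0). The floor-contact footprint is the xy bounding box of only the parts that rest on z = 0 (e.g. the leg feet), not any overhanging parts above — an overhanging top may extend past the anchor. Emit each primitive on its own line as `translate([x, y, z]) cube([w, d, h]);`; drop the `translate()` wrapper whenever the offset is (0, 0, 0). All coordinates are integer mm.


translate([322, 248, 0]) cube([510, 282, 21]);
translate([322, 248, 21]) cube([510, 21, 349]);
translate([322, 509, 21]) cube([510, 21, 349]);
translate([322, 269, 21]) cube([21, 240, 349]);
translate([811, 269, 21]) cube([21, 240, 349]);


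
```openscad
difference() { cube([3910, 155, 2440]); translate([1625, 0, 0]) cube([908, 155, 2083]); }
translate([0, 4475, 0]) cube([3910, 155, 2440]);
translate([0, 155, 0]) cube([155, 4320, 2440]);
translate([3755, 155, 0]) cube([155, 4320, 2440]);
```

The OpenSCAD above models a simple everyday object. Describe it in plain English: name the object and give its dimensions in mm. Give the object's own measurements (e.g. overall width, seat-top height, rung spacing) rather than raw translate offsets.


A single room: four walls, each 2440 mm tall and 155 mm thick, enclosing an outside footprint 3910×4630 mm (x × y), no floor or roof. The front and back walls (−y and +y sides) run the full x-width; the side walls fit between their inner faces. A door opening 908 mm wide and 2083 mm tall is cut through the front wall from the floor up, its −x edge 1625 mm from the wall's −x end.


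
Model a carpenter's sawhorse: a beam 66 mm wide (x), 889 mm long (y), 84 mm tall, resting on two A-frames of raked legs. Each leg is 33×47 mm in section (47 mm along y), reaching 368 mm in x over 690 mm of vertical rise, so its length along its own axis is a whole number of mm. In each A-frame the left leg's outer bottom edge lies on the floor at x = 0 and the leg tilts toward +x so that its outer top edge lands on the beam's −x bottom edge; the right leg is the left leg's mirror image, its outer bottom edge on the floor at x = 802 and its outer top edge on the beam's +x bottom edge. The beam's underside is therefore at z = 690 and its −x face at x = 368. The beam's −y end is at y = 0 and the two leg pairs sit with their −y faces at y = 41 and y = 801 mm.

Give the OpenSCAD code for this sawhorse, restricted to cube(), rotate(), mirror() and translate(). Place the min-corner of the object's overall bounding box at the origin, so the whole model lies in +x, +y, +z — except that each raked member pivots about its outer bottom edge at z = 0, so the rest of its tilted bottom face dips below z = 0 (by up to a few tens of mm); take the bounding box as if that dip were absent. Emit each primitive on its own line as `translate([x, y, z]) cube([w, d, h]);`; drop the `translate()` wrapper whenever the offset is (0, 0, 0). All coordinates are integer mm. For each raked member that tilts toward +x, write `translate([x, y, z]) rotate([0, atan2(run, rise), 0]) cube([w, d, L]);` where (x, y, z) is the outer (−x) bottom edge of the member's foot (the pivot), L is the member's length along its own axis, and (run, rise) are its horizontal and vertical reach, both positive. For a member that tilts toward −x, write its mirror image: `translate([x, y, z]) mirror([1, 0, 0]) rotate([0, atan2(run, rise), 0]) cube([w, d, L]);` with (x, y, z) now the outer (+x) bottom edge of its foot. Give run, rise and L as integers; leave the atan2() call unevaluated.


translate([368, 0, 690]) cube([66, 889, 84]);
translate([0, 41, 0]) rotate([0, atan2(368, 690), 0]) cube([33, 47, 782]);
translate([802, 41, 0]) mirror([1, 0, 0]) rotate([0, atan2(368, 690), 0]) cube([33, 47, 782]);
translate([0, 801, 0]) rotate([0, atan2(368, 690), 0]) cube([33, 47, 782]);
translate([802, 801, 0]) mirror([1, 0, 0]) rotate([0, atan2(368, 690), 0]) cube([33, 47, 782]);
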